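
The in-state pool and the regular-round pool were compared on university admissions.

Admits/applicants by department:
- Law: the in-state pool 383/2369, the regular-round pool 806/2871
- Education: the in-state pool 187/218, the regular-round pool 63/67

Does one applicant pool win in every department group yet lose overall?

Law: the in-state pool 383/2369 = 16.2%, the regular-round pool 806/2871 = 28.1% → the regular-round pool
Education: the in-state pool 187/218 = 85.8%, the regular-round pool 63/67 = 94.0% → the regular-round pool
Overall: the in-state pool 570/2587 = 22.0%, the regular-round pool 869/2938 = 29.6% → the regular-round pool
The regular-round pool wins overall and in every department group — no reversal.

No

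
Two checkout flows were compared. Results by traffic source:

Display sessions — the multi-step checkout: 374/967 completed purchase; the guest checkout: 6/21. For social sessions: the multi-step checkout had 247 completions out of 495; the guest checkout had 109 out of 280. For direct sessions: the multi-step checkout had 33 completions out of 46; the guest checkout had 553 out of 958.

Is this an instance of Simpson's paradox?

Yes

Display: the multi-step checkout 374/967 = 38.7%, the guest checkout 6/21 = 28.6% → the multi-step checkout
Social: the multi-step checkout 247/495 = 49.9%, the guest checkout 109/280 = 38.9% → the multi-step checkout
Direct: the multi-step checkout 33/46 = 71.7%, the guest checkout 553/958 = 57.7% → the multi-step checkout
Overall: the multi-step checkout 654/1508 = 43.4%, the guest checkout 668/1259 = 53.1% → the guest checkout
The multi-step checkout wins each traffic group but the guest checkout wins overall — the comparison reverses. The multi-step checkout's sessions skew toward display, which has a lower base rate.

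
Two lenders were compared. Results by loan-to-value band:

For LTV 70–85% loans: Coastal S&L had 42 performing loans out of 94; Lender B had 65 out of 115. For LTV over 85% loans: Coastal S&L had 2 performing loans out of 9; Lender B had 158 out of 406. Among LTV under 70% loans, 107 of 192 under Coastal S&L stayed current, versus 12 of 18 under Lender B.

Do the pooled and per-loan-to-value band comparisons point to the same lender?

No

LTV 70–85%: Coastal S&L 42/94 = 44.7%, Lender B 65/115 = 56.5% → Lender B
LTV over 85%: Coastal S&L 2/9 = 22.2%, Lender B 158/406 = 38.9% → Lender B
LTV under 70%: Coastal S&L 107/192 = 55.7%, Lender B 12/18 = 66.7% → Lender B
Overall: Coastal S&L 151/295 = 51.2%, Lender B 235/539 = 43.6% → Coastal S&L
Lender B wins each loan-to-value group but Coastal S&L wins overall — the comparison reverses. Lender B's loans skew toward LTV over 85%, which has a lower base rate.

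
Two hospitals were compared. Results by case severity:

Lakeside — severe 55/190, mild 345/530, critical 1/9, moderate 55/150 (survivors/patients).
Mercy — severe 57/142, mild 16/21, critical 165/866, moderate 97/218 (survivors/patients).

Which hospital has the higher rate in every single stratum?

Severe: Lakeside 55/190 = 28.9%, Mercy 57/142 = 40.1% → Mercy
Mild: Lakeside 345/530 = 65.1%, Mercy 16/21 = 76.2% → Mercy
Critical: Lakeside 1/9 = 11.1%, Mercy 165/866 = 19.1% → Mercy
Moderate: Lakeside 55/150 = 36.7%, Mercy 97/218 = 44.5% → Mercy
Mercy has the higher rate in all 4 groups.

Mercy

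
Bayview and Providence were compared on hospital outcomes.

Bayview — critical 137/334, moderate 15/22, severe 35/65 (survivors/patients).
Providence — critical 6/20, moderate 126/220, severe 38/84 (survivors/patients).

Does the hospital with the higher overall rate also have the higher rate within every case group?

Critical: Bayview 137/334 = 41.0%, Providence 6/20 = 30.0% → Bayview
Moderate: Bayview 15/22 = 68.2%, Providence 126/220 = 57.3% → Bayview
Severe: Bayview 35/65 = 53.8%, Providence 38/84 = 45.2% → Bayview
Overall: Bayview 187/421 = 44.4%, Providence 170/324 = 52.5% → Providence
Bayview wins each case group but Providence wins overall — the comparison reverses. Bayview's patients skew toward critical, which has a lower base rate.

No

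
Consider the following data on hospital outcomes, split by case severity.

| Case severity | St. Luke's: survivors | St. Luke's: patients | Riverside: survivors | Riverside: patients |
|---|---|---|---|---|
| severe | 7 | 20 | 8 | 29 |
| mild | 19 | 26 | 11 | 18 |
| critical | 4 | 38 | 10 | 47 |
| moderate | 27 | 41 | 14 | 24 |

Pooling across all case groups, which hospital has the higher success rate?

St. Luke's

Severe: St. Luke's 7/20 = 35.0%, Riverside 8/29 = 27.6% → St. Luke's
Mild: St. Luke's 19/26 = 73.1%, Riverside 11/18 = 61.1% → St. Luke's
Critical: St. Luke's 4/38 = 10.5%, Riverside 10/47 = 21.3% → Riverside
Moderate: St. Luke's 27/41 = 65.9%, Riverside 14/24 = 58.3% → St. Luke's
Overall: St. Luke's 57/125 = 45.6%, Riverside 43/118 = 36.4% → St. Luke's
(Neither sweeps every case group, but St. Luke's has the higher pooled rate.)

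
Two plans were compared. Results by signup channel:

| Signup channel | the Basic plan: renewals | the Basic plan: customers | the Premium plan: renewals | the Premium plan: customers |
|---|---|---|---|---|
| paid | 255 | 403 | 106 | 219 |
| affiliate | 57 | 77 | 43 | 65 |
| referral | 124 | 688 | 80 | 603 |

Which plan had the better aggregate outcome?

Paid: the Basic plan 255/403 = 63.3%, the Premium plan 106/219 = 48.4% → the Basic plan
Affiliate: the Basic plan 57/77 = 74.0%, the Premium plan 43/65 = 66.2% → the Basic plan
Referral: the Basic plan 124/688 = 18.0%, the Premium plan 80/603 = 13.3% → the Basic plan
Overall: the Basic plan 436/1168 = 37.3%, the Premium plan 229/887 = 25.8% → the Basic plan

the Basic plan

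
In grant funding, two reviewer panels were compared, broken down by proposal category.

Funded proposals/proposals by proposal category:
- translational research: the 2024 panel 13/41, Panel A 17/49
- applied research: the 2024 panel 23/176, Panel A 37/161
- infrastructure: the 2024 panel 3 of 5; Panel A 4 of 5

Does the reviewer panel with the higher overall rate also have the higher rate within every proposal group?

Yes

Translational research: the 2024 panel 13/41 = 31.7%, Panel A 17/49 = 34.7% → Panel A
Applied research: the 2024 panel 23/176 = 13.1%, Panel A 37/161 = 23.0% → Panel A
Infrastructure: the 2024 panel 3/5 = 60.0%, Panel A 4/5 = 80.0% → Panel A
Overall: the 2024 panel 39/222 = 17.6%, Panel A 58/215 = 27.0% → Panel A
Panel A wins overall and in every proposal group — no reversal.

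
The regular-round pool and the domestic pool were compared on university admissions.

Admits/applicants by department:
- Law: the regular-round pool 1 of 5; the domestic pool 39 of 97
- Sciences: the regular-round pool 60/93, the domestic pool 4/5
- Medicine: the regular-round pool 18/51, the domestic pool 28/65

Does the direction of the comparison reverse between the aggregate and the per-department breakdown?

Yes

Law: the regular-round pool 1/5 = 20.0%, the domestic pool 39/97 = 40.2% → the domestic pool
Sciences: the regular-round pool 60/93 = 64.5%, the domestic pool 4/5 = 80.0% → the domestic pool
Medicine: the regular-round pool 18/51 = 35.3%, the domestic pool 28/65 = 43.1% → the domestic pool
Overall: the regular-round pool 79/149 = 53.0%, the domestic pool 71/167 = 42.5% → the regular-round pool
The domestic pool wins each department group but the regular-round pool wins overall — the comparison reverses. The domestic pool's applicants skew toward Law, which has a lower base rate.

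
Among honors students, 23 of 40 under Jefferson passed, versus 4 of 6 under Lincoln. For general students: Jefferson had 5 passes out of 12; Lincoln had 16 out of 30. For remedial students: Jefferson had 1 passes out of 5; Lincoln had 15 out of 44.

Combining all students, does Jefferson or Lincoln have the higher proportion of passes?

Honors: Jefferson 23/40 = 57.5%, Lincoln 4/6 = 66.7% → Lincoln
General: Jefferson 5/12 = 41.7%, Lincoln 16/30 = 53.3% → Lincoln
Remedial: Jefferson 1/5 = 20.0%, Lincoln 15/44 = 34.1% → Lincoln
Overall: Jefferson 29/57 = 50.9%, Lincoln 35/80 = 43.8% → Jefferson
(Lincoln wins every student group but Jefferson wins overall — Lincoln's students skew toward the low-rate remedial group.)

Jefferson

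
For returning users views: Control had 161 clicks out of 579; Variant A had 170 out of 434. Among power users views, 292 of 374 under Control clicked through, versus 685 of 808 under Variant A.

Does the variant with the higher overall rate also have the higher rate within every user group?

Yes

Returning users: Control 161/579 = 27.8%, Variant A 170/434 = 39.2% → Variant A
Power users: Control 292/374 = 78.1%, Variant A 685/808 = 84.8% → Variant A
Overall: Control 453/953 = 47.5%, Variant A 855/1242 = 68.8% → Variant A
Variant A wins overall and in every user group — no reversal.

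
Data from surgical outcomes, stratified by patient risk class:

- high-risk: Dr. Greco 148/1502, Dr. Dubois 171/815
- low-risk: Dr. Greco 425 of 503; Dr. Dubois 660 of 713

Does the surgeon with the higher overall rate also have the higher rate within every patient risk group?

Yes

High-risk: Dr. Greco 148/1502 = 9.9%, Dr. Dubois 171/815 = 21.0% → Dr. Dubois
Low-risk: Dr. Greco 425/503 = 84.5%, Dr. Dubois 660/713 = 92.6% → Dr. Dubois
Overall: Dr. Greco 573/2005 = 28.6%, Dr. Dubois 831/1528 = 54.4% → Dr. Dubois
Dr. Dubois wins overall and in every patient risk group — no reversal.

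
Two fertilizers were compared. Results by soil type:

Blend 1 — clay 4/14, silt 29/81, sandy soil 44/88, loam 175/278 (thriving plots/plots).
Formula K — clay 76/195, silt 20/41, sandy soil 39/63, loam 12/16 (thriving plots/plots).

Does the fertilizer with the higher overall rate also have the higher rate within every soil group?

No

Clay: Blend 1 4/14 = 28.6%, Formula K 76/195 = 39.0% → Formula K
Silt: Blend 1 29/81 = 35.8%, Formula K 20/41 = 48.8% → Formula K
Sandy soil: Blend 1 44/88 = 50.0%, Formula K 39/63 = 61.9% → Formula K
Loam: Blend 1 175/278 = 62.9%, Formula K 12/16 = 75.0% → Formula K
Overall: Blend 1 252/461 = 54.7%, Formula K 147/315 = 46.7% → Blend 1
Formula K wins each soil group but Blend 1 wins overall — the comparison reverses. Formula K's plots skew toward clay, which has a lower base rate.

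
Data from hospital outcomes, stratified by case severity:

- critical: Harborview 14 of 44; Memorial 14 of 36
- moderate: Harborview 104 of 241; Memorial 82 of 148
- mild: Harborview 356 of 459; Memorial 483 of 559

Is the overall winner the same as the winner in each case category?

Yes

Critical: Harborview 14/44 = 31.8%, Memorial 14/36 = 38.9% → Memorial
Moderate: Harborview 104/241 = 43.2%, Memorial 82/148 = 55.4% → Memorial
Mild: Harborview 356/459 = 77.6%, Memorial 483/559 = 86.4% → Memorial
Overall: Harborview 474/744 = 63.7%, Memorial 579/743 = 77.9% → Memorial
Memorial wins overall and in every case group — no reversal.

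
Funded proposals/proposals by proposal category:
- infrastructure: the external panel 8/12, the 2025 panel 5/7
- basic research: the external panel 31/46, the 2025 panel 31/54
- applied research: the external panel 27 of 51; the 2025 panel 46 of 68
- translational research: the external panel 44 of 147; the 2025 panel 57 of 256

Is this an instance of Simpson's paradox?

Infrastructure: the external panel 8/12 = 66.7%, the 2025 panel 5/7 = 71.4% → the 2025 panel
Basic research: the external panel 31/46 = 67.4%, the 2025 panel 31/54 = 57.4% → the external panel
Applied research: the external panel 27/51 = 52.9%, the 2025 panel 46/68 = 67.6% → the 2025 panel
Translational research: the external panel 44/147 = 29.9%, the 2025 panel 57/256 = 22.3% → the external panel
Overall: the external panel 110/256 = 43.0%, the 2025 panel 139/385 = 36.1% → the external panel
Neither sweeps: the external panel wins 2 of 4 groups, the 2025 panel wins 2. The external panel wins overall but not every group — no Simpson reversal.

No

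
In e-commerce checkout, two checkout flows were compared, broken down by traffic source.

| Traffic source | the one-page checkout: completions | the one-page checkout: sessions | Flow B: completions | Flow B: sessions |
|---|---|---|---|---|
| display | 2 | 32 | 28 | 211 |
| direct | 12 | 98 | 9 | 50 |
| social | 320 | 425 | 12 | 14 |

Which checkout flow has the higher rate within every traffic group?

Display: the one-page checkout 2/32 = 6.2%, Flow B 28/211 = 13.3% → Flow B
Direct: the one-page checkout 12/98 = 12.2%, Flow B 9/50 = 18.0% → Flow B
Social: the one-page checkout 320/425 = 75.3%, Flow B 12/14 = 85.7% → Flow B
Flow B has the higher rate in all 3 groups.

Flow B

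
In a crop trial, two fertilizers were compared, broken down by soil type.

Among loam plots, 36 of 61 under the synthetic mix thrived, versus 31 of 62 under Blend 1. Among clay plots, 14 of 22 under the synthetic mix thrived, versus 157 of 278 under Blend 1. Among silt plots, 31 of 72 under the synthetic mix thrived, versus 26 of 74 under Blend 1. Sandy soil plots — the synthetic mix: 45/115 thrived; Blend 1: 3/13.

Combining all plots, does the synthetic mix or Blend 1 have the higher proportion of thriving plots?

Loam: the synthetic mix 36/61 = 59.0%, Blend 1 31/62 = 50.0% → the synthetic mix
Clay: the synthetic mix 14/22 = 63.6%, Blend 1 157/278 = 56.5% → the synthetic mix
Silt: the synthetic mix 31/72 = 43.1%, Blend 1 26/74 = 35.1% → the synthetic mix
Sandy soil: the synthetic mix 45/115 = 39.1%, Blend 1 3/13 = 23.1% → the synthetic mix
Overall: the synthetic mix 126/270 = 46.7%, Blend 1 217/427 = 50.8% → Blend 1
(The synthetic mix wins every soil group but Blend 1 wins overall — the synthetic mix's plots skew toward the low-rate sandy soil group.)

Blend 1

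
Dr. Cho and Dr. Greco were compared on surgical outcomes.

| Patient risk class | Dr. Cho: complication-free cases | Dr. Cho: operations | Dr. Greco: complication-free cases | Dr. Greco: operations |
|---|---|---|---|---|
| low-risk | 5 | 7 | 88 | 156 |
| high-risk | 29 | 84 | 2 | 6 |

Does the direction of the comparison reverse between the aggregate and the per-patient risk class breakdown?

Low-risk: Dr. Cho 5/7 = 71.4%, Dr. Greco 88/156 = 56.4% → Dr. Cho
High-risk: Dr. Cho 29/84 = 34.5%, Dr. Greco 2/6 = 33.3% → Dr. Cho
Overall: Dr. Cho 34/91 = 37.4%, Dr. Greco 90/162 = 55.6% → Dr. Greco
Dr. Cho wins each patient risk group but Dr. Greco wins overall — the comparison reverses. Dr. Cho's operations skew toward high-risk, which has a lower base rate.

Yes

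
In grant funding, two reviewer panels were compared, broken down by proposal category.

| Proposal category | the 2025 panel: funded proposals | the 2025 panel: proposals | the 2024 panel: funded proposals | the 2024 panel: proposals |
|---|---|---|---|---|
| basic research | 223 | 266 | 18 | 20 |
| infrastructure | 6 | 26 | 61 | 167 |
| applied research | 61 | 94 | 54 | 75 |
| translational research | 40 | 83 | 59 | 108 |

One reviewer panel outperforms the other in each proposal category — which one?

Basic research: the 2025 panel 223/266 = 83.8%, the 2024 panel 18/20 = 90.0% → the 2024 panel
Infrastructure: the 2025 panel 6/26 = 23.1%, the 2024 panel 61/167 = 36.5% → the 2024 panel
Applied research: the 2025 panel 61/94 = 64.9%, the 2024 panel 54/75 = 72.0% → the 2024 panel
Translational research: the 2025 panel 40/83 = 48.2%, the 2024 panel 59/108 = 54.6% → the 2024 panel
The 2024 panel has the higher rate in all 4 groups.

the 2024 panel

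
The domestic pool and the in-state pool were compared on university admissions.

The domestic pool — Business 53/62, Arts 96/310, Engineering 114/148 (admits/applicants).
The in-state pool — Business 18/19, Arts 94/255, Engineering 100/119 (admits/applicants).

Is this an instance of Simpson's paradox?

No

Business: the domestic pool 53/62 = 85.5%, the in-state pool 18/19 = 94.7% → the in-state pool
Arts: the domestic pool 96/310 = 31.0%, the in-state pool 94/255 = 36.9% → the in-state pool
Engineering: the domestic pool 114/148 = 77.0%, the in-state pool 100/119 = 84.0% → the in-state pool
Overall: the domestic pool 263/520 = 50.6%, the in-state pool 212/393 = 53.9% → the in-state pool
The in-state pool wins overall and in every department group — no reversal.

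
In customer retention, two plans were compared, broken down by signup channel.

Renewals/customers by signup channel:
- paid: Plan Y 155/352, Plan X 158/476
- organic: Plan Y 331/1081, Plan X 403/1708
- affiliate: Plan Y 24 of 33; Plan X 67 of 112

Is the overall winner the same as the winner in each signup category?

Paid: Plan Y 155/352 = 44.0%, Plan X 158/476 = 33.2% → Plan Y
Organic: Plan Y 331/1081 = 30.6%, Plan X 403/1708 = 23.6% → Plan Y
Affiliate: Plan Y 24/33 = 72.7%, Plan X 67/112 = 59.8% → Plan Y
Overall: Plan Y 510/1466 = 34.8%, Plan X 628/2296 = 27.4% → Plan Y
Plan Y wins overall and in every signup group — no reversal.

Yes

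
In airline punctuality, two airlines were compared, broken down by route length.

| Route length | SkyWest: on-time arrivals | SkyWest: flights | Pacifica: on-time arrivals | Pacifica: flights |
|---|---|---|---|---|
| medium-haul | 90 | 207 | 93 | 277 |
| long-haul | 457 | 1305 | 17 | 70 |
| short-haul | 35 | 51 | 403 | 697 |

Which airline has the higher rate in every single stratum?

Medium-haul: SkyWest 90/207 = 43.5%, Pacifica 93/277 = 33.6% → SkyWest
Long-haul: SkyWest 457/1305 = 35.0%, Pacifica 17/70 = 24.3% → SkyWest
Short-haul: SkyWest 35/51 = 68.6%, Pacifica 403/697 = 57.8% → SkyWest
SkyWest has the higher rate in all 3 groups.

SkyWest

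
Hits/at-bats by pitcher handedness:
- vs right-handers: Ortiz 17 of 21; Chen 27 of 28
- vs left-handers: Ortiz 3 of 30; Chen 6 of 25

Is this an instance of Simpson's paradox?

No

Vs right-handers: Ortiz 17/21 = 81.0%, Chen 27/28 = 96.4% → Chen
Vs left-handers: Ortiz 3/30 = 10.0%, Chen 6/25 = 24.0% → Chen
Overall: Ortiz 20/51 = 39.2%, Chen 33/53 = 62.3% → Chen
Chen wins overall and in every pitcher group — no reversal.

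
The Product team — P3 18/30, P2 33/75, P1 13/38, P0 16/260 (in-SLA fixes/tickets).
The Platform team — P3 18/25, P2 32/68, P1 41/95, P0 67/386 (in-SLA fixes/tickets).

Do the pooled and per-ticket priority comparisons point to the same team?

Yes

P3: the Product team 18/30 = 60.0%, the Platform team 18/25 = 72.0% → the Platform team
P2: the Product team 33/75 = 44.0%, the Platform team 32/68 = 47.1% → the Platform team
P1: the Product team 13/38 = 34.2%, the Platform team 41/95 = 43.2% → the Platform team
P0: the Product team 16/260 = 6.2%, the Platform team 67/386 = 17.4% → the Platform team
Overall: the Product team 80/403 = 19.9%, the Platform team 158/574 = 27.5% → the Platform team
The Platform team wins overall and in every ticket group — no reversal.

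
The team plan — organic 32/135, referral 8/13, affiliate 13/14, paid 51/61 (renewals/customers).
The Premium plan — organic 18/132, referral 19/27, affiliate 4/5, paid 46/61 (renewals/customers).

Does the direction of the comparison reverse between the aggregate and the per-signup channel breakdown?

No

Organic: the team plan 32/135 = 23.7%, the Premium plan 18/132 = 13.6% → the team plan
Referral: the team plan 8/13 = 61.5%, the Premium plan 19/27 = 70.4% → the Premium plan
Affiliate: the team plan 13/14 = 92.9%, the Premium plan 4/5 = 80.0% → the team plan
Paid: the team plan 51/61 = 83.6%, the Premium plan 46/61 = 75.4% → the team plan
Overall: the team plan 104/223 = 46.6%, the Premium plan 87/225 = 38.7% → the team plan
Neither sweeps: the team plan wins 3 of 4 groups, the Premium plan wins 1. The team plan wins overall but not every group — no Simpson reversal.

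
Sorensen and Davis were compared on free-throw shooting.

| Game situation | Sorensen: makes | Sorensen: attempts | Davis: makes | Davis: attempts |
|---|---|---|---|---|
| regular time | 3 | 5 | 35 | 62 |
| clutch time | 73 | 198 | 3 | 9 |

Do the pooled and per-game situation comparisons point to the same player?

No

Regular time: Sorensen 3/5 = 60.0%, Davis 35/62 = 56.5% → Sorensen
Clutch time: Sorensen 73/198 = 36.9%, Davis 3/9 = 33.3% → Sorensen
Overall: Sorensen 76/203 = 37.4%, Davis 38/71 = 53.5% → Davis
Sorensen wins each game group but Davis wins overall — the comparison reverses. Sorensen's attempts skew toward clutch time, which has a lower base rate.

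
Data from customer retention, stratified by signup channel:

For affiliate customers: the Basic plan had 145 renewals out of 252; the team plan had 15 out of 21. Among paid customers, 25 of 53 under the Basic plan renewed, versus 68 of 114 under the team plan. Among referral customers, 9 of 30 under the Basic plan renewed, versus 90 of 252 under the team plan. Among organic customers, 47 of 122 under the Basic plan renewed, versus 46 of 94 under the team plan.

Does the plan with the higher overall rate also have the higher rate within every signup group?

No

Affiliate: the Basic plan 145/252 = 57.5%, the team plan 15/21 = 71.4% → the team plan
Paid: the Basic plan 25/53 = 47.2%, the team plan 68/114 = 59.6% → the team plan
Referral: the Basic plan 9/30 = 30.0%, the team plan 90/252 = 35.7% → the team plan
Organic: the Basic plan 47/122 = 38.5%, the team plan 46/94 = 48.9% → the team plan
Overall: the Basic plan 226/457 = 49.5%, the team plan 219/481 = 45.5% → the Basic plan
The team plan wins each signup group but the Basic plan wins overall — the comparison reverses. The team plan's customers skew toward referral, which has a lower base rate.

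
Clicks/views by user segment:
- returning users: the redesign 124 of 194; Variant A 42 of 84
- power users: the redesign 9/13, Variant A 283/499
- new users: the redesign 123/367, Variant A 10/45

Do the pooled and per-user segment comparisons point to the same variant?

Returning users: the redesign 124/194 = 63.9%, Variant A 42/84 = 50.0% → the redesign
Power users: the redesign 9/13 = 69.2%, Variant A 283/499 = 56.7% → the redesign
New users: the redesign 123/367 = 33.5%, Variant A 10/45 = 22.2% → the redesign
Overall: the redesign 256/574 = 44.6%, Variant A 335/628 = 53.3% → Variant A
The redesign wins each user group but Variant A wins overall — the comparison reverses. The redesign's views skew toward new users, which has a lower base rate.

No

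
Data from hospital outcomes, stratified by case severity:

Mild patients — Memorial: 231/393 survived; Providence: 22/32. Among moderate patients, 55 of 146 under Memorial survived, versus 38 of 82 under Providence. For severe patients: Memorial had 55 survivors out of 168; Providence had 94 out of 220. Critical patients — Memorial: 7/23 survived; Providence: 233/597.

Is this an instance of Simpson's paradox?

Mild: Memorial 231/393 = 58.8%, Providence 22/32 = 68.8% → Providence
Moderate: Memorial 55/146 = 37.7%, Providence 38/82 = 46.3% → Providence
Severe: Memorial 55/168 = 32.7%, Providence 94/220 = 42.7% → Providence
Critical: Memorial 7/23 = 30.4%, Providence 233/597 = 39.0% → Providence
Overall: Memorial 348/730 = 47.7%, Providence 387/931 = 41.6% → Memorial
Providence wins each case group but Memorial wins overall — the comparison reverses. Providence's patients skew toward critical, which has a lower base rate.

Yes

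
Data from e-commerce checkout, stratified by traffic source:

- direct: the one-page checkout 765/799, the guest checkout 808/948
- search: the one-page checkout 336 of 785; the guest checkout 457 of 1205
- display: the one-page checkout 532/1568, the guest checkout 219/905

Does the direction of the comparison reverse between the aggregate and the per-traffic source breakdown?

Direct: the one-page checkout 765/799 = 95.7%, the guest checkout 808/948 = 85.2% → the one-page checkout
Search: the one-page checkout 336/785 = 42.8%, the guest checkout 457/1205 = 37.9% → the one-page checkout
Display: the one-page checkout 532/1568 = 33.9%, the guest checkout 219/905 = 24.2% → the one-page checkout
Overall: the one-page checkout 1633/3152 = 51.8%, the guest checkout 1484/3058 = 48.5% → the one-page checkout
The one-page checkout wins overall and in every traffic group — no reversal.

No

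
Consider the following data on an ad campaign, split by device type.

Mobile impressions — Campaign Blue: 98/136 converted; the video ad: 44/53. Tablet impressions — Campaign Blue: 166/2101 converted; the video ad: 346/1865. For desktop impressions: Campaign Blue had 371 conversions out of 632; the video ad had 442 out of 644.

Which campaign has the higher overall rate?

the video ad

Mobile: Campaign Blue 98/136 = 72.1%, the video ad 44/53 = 83.0% → the video ad
Tablet: Campaign Blue 166/2101 = 7.9%, the video ad 346/1865 = 18.6% → the video ad
Desktop: Campaign Blue 371/632 = 58.7%, the video ad 442/644 = 68.6% → the video ad
Overall: Campaign Blue 635/2869 = 22.1%, the video ad 832/2562 = 32.5% → the video ad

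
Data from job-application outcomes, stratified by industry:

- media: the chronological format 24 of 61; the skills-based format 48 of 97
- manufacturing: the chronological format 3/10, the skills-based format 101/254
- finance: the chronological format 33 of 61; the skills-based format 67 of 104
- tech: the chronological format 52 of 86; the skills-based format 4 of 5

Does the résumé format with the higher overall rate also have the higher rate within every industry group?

Media: the chronological format 24/61 = 39.3%, the skills-based format 48/97 = 49.5% → the skills-based format
Manufacturing: the chronological format 3/10 = 30.0%, the skills-based format 101/254 = 39.8% → the skills-based format
Finance: the chronological format 33/61 = 54.1%, the skills-based format 67/104 = 64.4% → the skills-based format
Tech: the chronological format 52/86 = 60.5%, the skills-based format 4/5 = 80.0% → the skills-based format
Overall: the chronological format 112/218 = 51.4%, the skills-based format 220/460 = 47.8% → the chronological format
The skills-based format wins each industry group but the chronological format wins overall — the comparison reverses. The skills-based format's applications skew toward manufacturing, which has a lower base rate.

No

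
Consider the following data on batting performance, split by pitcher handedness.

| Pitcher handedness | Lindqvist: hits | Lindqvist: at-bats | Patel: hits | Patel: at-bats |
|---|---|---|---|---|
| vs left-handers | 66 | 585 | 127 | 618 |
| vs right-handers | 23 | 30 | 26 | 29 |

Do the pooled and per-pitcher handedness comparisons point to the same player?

Vs left-handers: Lindqvist 66/585 = 11.3%, Patel 127/618 = 20.6% → Patel
Vs right-handers: Lindqvist 23/30 = 76.7%, Patel 26/29 = 89.7% → Patel
Overall: Lindqvist 89/615 = 14.5%, Patel 153/647 = 23.6% → Patel
Patel wins overall and in every pitcher group — no reversal.

Yes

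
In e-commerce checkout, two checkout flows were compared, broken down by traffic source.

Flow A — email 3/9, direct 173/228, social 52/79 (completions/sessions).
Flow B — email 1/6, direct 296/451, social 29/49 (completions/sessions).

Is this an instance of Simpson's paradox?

Email: Flow A 3/9 = 33.3%, Flow B 1/6 = 16.7% → Flow A
Direct: Flow A 173/228 = 75.9%, Flow B 296/451 = 65.6% → Flow A
Social: Flow A 52/79 = 65.8%, Flow B 29/49 = 59.2% → Flow A
Overall: Flow A 228/316 = 72.2%, Flow B 326/506 = 64.4% → Flow A
Flow A wins overall and in every traffic group — no reversal.

No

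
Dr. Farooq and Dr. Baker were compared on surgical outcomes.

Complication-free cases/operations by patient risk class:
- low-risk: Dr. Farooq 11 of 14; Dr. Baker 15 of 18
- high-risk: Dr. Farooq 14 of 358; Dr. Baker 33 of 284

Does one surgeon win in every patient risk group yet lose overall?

Low-risk: Dr. Farooq 11/14 = 78.6%, Dr. Baker 15/18 = 83.3% → Dr. Baker
High-risk: Dr. Farooq 14/358 = 3.9%, Dr. Baker 33/284 = 11.6% → Dr. Baker
Overall: Dr. Farooq 25/372 = 6.7%, Dr. Baker 48/302 = 15.9% → Dr. Baker
Dr. Baker wins overall and in every patient risk group — no reversal.

No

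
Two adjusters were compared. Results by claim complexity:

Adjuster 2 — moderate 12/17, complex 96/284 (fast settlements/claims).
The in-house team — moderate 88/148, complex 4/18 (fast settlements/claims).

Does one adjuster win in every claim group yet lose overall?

Moderate: Adjuster 2 12/17 = 70.6%, the in-house team 88/148 = 59.5% → Adjuster 2
Complex: Adjuster 2 96/284 = 33.8%, the in-house team 4/18 = 22.2% → Adjuster 2
Overall: Adjuster 2 108/301 = 35.9%, the in-house team 92/166 = 55.4% → the in-house team
Adjuster 2 wins each claim group but the in-house team wins overall — the comparison reverses. Adjuster 2's claims skew toward complex, which has a lower base rate.

Yes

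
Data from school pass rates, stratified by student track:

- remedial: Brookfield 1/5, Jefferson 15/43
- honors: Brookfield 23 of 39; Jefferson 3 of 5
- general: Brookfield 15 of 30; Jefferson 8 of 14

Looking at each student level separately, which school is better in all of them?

Jefferson

Remedial: Brookfield 1/5 = 20.0%, Jefferson 15/43 = 34.9% → Jefferson
Honors: Brookfield 23/39 = 59.0%, Jefferson 3/5 = 60.0% → Jefferson
General: Brookfield 15/30 = 50.0%, Jefferson 8/14 = 57.1% → Jefferson
Jefferson has the higher rate in all 3 groups.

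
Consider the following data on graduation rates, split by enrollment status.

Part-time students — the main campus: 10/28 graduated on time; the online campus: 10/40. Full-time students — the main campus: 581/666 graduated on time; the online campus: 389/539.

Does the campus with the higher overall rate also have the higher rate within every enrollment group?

Yes

Part-time: the main campus 10/28 = 35.7%, the online campus 10/40 = 25.0% → the main campus
Full-time: the main campus 581/666 = 87.2%, the online campus 389/539 = 72.2% → the main campus
Overall: the main campus 591/694 = 85.2%, the online campus 399/579 = 68.9% → the main campus
The main campus wins overall and in every enrollment group — no reversal.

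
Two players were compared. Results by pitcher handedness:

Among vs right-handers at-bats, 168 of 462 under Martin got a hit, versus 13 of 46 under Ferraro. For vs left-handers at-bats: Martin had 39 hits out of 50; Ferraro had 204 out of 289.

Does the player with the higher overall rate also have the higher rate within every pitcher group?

No

Vs right-handers: Martin 168/462 = 36.4%, Ferraro 13/46 = 28.3% → Martin
Vs left-handers: Martin 39/50 = 78.0%, Ferraro 204/289 = 70.6% → Martin
Overall: Martin 207/512 = 40.4%, Ferraro 217/335 = 64.8% → Ferraro
Martin wins each pitcher group but Ferraro wins overall — the comparison reverses. Martin's at-bats skew toward vs right-handers, which has a lower base rate.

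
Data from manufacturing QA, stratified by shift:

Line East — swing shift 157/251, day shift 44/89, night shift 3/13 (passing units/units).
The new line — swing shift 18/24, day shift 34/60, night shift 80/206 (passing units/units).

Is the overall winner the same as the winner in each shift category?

Swing shift: Line East 157/251 = 62.5%, the new line 18/24 = 75.0% → the new line
Day shift: Line East 44/89 = 49.4%, the new line 34/60 = 56.7% → the new line
Night shift: Line East 3/13 = 23.1%, the new line 80/206 = 38.8% → the new line
Overall: Line East 204/353 = 57.8%, the new line 132/290 = 45.5% → Line East
The new line wins each shift group but Line East wins overall — the comparison reverses. The new line's units skew toward night shift, which has a lower base rate.

No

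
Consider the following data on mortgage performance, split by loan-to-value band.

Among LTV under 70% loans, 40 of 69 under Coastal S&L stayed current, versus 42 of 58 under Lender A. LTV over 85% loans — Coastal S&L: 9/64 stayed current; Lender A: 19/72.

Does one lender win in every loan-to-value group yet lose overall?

LTV under 70%: Coastal S&L 40/69 = 58.0%, Lender A 42/58 = 72.4% → Lender A
LTV over 85%: Coastal S&L 9/64 = 14.1%, Lender A 19/72 = 26.4% → Lender A
Overall: Coastal S&L 49/133 = 36.8%, Lender A 61/130 = 46.9% → Lender A
Lender A wins overall and in every loan-to-value group — no reversal.

No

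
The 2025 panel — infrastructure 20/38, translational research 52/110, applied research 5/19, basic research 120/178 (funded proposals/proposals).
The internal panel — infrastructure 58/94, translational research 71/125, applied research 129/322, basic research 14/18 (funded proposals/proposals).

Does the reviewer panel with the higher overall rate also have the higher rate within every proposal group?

No

Infrastructure: the 2025 panel 20/38 = 52.6%, the internal panel 58/94 = 61.7% → the internal panel
Translational research: the 2025 panel 52/110 = 47.3%, the internal panel 71/125 = 56.8% → the internal panel
Applied research: the 2025 panel 5/19 = 26.3%, the internal panel 129/322 = 40.1% → the internal panel
Basic research: the 2025 panel 120/178 = 67.4%, the internal panel 14/18 = 77.8% → the internal panel
Overall: the 2025 panel 197/345 = 57.1%, the internal panel 272/559 = 48.7% → the 2025 panel
The internal panel wins each proposal group but the 2025 panel wins overall — the comparison reverses. The internal panel's proposals skew toward applied research, which has a lower base rate.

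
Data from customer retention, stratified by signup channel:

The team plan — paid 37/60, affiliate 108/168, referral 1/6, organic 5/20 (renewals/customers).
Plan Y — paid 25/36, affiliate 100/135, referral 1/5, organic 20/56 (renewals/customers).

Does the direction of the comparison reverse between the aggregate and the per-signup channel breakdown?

Paid: the team plan 37/60 = 61.7%, Plan Y 25/36 = 69.4% → Plan Y
Affiliate: the team plan 108/168 = 64.3%, Plan Y 100/135 = 74.1% → Plan Y
Referral: the team plan 1/6 = 16.7%, Plan Y 1/5 = 20.0% → Plan Y
Organic: the team plan 5/20 = 25.0%, Plan Y 20/56 = 35.7% → Plan Y
Overall: the team plan 151/254 = 59.4%, Plan Y 146/232 = 62.9% → Plan Y
Plan Y wins overall and in every signup group — no reversal.

No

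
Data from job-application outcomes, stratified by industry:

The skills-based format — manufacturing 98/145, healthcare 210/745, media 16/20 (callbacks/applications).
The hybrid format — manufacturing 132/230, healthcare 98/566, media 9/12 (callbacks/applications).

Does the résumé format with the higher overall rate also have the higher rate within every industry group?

Yes

Manufacturing: the skills-based format 98/145 = 67.6%, the hybrid format 132/230 = 57.4% → the skills-based format
Healthcare: the skills-based format 210/745 = 28.2%, the hybrid format 98/566 = 17.3% → the skills-based format
Media: the skills-based format 16/20 = 80.0%, the hybrid format 9/12 = 75.0% → the skills-based format
Overall: the skills-based format 324/910 = 35.6%, the hybrid format 239/808 = 29.6% → the skills-based format
The skills-based format wins overall and in every industry group — no reversal.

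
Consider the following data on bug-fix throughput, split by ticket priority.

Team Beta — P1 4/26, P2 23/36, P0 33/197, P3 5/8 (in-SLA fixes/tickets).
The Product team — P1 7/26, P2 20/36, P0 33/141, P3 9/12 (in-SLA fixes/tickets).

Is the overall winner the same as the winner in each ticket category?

P1: Team Beta 4/26 = 15.4%, the Product team 7/26 = 26.9% → the Product team
P2: Team Beta 23/36 = 63.9%, the Product team 20/36 = 55.6% → Team Beta
P0: Team Beta 33/197 = 16.8%, the Product team 33/141 = 23.4% → the Product team
P3: Team Beta 5/8 = 62.5%, the Product team 9/12 = 75.0% → the Product team
Overall: Team Beta 65/267 = 24.3%, the Product team 69/215 = 32.1% → the Product team
Neither sweeps: Team Beta wins 1 of 4 groups, the Product team wins 3. The Product team wins overall but not every group — no Simpson reversal.

No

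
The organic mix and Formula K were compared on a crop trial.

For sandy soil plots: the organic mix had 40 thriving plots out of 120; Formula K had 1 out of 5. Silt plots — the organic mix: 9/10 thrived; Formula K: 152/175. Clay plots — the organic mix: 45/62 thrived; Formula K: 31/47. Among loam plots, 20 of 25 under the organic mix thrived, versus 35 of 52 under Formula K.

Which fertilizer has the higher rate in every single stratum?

Sandy soil: the organic mix 40/120 = 33.3%, Formula K 1/5 = 20.0% → the organic mix
Silt: the organic mix 9/10 = 90.0%, Formula K 152/175 = 86.9% → the organic mix
Clay: the organic mix 45/62 = 72.6%, Formula K 31/47 = 66.0% → the organic mix
Loam: the organic mix 20/25 = 80.0%, Formula K 35/52 = 67.3% → the organic mix
The organic mix has the higher rate in all 4 groups.

the organic mix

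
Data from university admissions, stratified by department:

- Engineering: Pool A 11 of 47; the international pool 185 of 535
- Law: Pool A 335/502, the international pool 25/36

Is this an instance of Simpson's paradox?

Engineering: Pool A 11/47 = 23.4%, the international pool 185/535 = 34.6% → the international pool
Law: Pool A 335/502 = 66.7%, the international pool 25/36 = 69.4% → the international pool
Overall: Pool A 346/549 = 63.0%, the international pool 210/571 = 36.8% → Pool A
The international pool wins each department group but Pool A wins overall — the comparison reverses. The international pool's applicants skew toward Engineering, which has a lower base rate.

Yes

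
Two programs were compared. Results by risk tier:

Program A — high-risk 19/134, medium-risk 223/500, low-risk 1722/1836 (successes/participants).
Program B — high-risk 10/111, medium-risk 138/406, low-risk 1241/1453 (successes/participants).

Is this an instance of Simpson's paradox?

High-risk: Program A 19/134 = 14.2%, Program B 10/111 = 9.0% → Program A
Medium-risk: Program A 223/500 = 44.6%, Program B 138/406 = 34.0% → Program A
Low-risk: Program A 1722/1836 = 93.8%, Program B 1241/1453 = 85.4% → Program A
Overall: Program A 1964/2470 = 79.5%, Program B 1389/1970 = 70.5% → Program A
Program A wins overall and in every risk group — no reversal.

No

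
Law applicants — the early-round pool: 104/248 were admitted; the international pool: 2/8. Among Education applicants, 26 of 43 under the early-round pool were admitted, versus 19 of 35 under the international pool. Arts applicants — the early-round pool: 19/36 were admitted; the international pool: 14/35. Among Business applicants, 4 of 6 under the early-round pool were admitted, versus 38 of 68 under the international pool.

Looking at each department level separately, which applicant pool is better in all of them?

the early-round pool

Law: the early-round pool 104/248 = 41.9%, the international pool 2/8 = 25.0% → the early-round pool
Education: the early-round pool 26/43 = 60.5%, the international pool 19/35 = 54.3% → the early-round pool
Arts: the early-round pool 19/36 = 52.8%, the international pool 14/35 = 40.0% → the early-round pool
Business: the early-round pool 4/6 = 66.7%, the international pool 38/68 = 55.9% → the early-round pool
The early-round pool has the higher rate in all 4 groups.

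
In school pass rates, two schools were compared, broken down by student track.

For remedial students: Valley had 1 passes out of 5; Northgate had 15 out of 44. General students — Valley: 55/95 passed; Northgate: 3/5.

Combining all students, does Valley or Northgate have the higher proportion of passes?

Valley

Remedial: Valley 1/5 = 20.0%, Northgate 15/44 = 34.1% → Northgate
General: Valley 55/95 = 57.9%, Northgate 3/5 = 60.0% → Northgate
Overall: Valley 56/100 = 56.0%, Northgate 18/49 = 36.7% → Valley
(Northgate wins every student group but Valley wins overall — Northgate's students skew toward the low-rate remedial group.)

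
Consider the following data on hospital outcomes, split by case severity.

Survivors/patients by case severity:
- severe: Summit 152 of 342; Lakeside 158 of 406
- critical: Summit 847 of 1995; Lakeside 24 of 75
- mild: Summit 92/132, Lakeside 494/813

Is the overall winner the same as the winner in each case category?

Severe: Summit 152/342 = 44.4%, Lakeside 158/406 = 38.9% → Summit
Critical: Summit 847/1995 = 42.5%, Lakeside 24/75 = 32.0% → Summit
Mild: Summit 92/132 = 69.7%, Lakeside 494/813 = 60.8% → Summit
Overall: Summit 1091/2469 = 44.2%, Lakeside 676/1294 = 52.2% → Lakeside
Summit wins each case group but Lakeside wins overall — the comparison reverses. Summit's patients skew toward critical, which has a lower base rate.

No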